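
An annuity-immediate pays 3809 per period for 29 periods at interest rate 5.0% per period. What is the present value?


PV = PMT * (1 - (1+i)^(-n)) / i
= 3809 * (1 - (1+0.05)^(-29)) / 0.05
= 3809 * (1 - 0.242946) / 0.05
= 3809 * 15.141074
= 57672.3493


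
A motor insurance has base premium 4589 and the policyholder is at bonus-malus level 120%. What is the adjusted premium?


adjusted = base * BM_level / 100
= 4589 * 120 / 100
= 4589 * 1.2
= 5506.8


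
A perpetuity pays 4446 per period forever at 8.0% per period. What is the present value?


PV = PMT / i
= 4446 / 0.08
= 55575.0


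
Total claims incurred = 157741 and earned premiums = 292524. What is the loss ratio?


Loss ratio = claims / premiums
= 157741 / 292524
= 0.5392


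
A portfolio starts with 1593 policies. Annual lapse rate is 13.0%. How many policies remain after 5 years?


remaining = initial * (1 - lapse)^years
= 1593 * (1 - 0.13)^5
= 1593 * 0.498421
= 793.9845


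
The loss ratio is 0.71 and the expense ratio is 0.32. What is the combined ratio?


Combined ratio = loss ratio + expense ratio
= 0.71 + 0.32
= 1.03


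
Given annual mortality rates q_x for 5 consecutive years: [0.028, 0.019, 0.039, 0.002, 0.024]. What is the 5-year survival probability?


p_k = 1 - q_k for each year
Survival = product of (1 - q_k)
= 0.972 * 0.981 * 0.961 * 0.998 * 0.976
= 0.8926


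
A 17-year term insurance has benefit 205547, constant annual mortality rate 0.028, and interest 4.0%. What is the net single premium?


NSP = benefit * sum_{k=0}^{n-1} k_p_x * q * v^(k+1)
With constant q=0.028, v=0.961538
Sum = 0.281325
NSP = 205547 * 0.281325
= 57825.5688


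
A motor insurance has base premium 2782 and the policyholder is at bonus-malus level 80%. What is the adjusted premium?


adjusted = base * BM_level / 100
= 2782 * 80 / 100
= 2782 * 0.8
= 2225.6


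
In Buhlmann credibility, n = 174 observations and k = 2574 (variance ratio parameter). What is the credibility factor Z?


Z = n / (n + k)
= 174 / (174 + 2574)
= 174 / 2748
= 0.0633


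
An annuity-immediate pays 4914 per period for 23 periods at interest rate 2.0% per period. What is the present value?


PV = PMT * (1 - (1+i)^(-n)) / i
= 4914 * (1 - (1+0.02)^(-23)) / 0.02
= 4914 * (1 - 0.634156) / 0.02
= 4914 * 18.292204
= 89887.891


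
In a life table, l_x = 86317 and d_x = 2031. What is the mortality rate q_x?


q_x = d_x / l_x
= 2031 / 86317
= 0.0235


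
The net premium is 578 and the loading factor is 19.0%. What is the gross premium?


Gross = net * (1 + loading)
= 578 * (1 + 0.19)
= 578 * 1.19
= 687.82


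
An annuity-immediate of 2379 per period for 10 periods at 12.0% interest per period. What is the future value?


FV = PMT * ((1+i)^n - 1) / i
= 2379 * ((1.12)^10 - 1) / 0.12
= 2379 * (3.105848 - 1) / 0.12
= 41748.4407


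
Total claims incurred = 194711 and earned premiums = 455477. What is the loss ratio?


Loss ratio = claims / premiums
= 194711 / 455477
= 0.4275


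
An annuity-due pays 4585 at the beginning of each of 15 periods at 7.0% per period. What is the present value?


PV_due = PMT * (1-(1+i)^(-n))/i * (1+i)
PV_immediate = 41759.7857
PV_due = 41759.7857 * 1.07
= 44682.9707


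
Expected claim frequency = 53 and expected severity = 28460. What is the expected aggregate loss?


E[S] = E[N] * E[X]
= 53 * 28460
= 1.5084e+06


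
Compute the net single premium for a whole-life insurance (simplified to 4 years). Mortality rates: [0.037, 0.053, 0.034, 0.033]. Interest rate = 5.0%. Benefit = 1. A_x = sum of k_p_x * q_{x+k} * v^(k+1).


v = 0.952381
Year 0: k_p_x=1.0, q=0.037, term=0.035238
Year 1: k_p_x=0.963, q=0.053, term=0.046294
Year 2: k_p_x=0.911961, q=0.034, term=0.026785
Year 3: k_p_x=0.880954, q=0.033, term=0.023917
A_x = 0.1322


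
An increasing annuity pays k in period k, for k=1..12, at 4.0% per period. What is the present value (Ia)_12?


(Ia)_n = sum_{k=1}^{n} k * v^k, v = 1/(1+i)
v = 0.961538
Sum computed term by term:
(Ia)_12 = 56.6328


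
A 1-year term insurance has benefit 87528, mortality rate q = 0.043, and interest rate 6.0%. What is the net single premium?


NSP = benefit * q * v
v = 1/(1+i) = 0.943396
NSP = 87528 * 0.043 * 0.943396
= 3550.6642


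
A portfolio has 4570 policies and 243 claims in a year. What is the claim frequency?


frequency = claims / policies
= 243 / 4570
= 0.0532


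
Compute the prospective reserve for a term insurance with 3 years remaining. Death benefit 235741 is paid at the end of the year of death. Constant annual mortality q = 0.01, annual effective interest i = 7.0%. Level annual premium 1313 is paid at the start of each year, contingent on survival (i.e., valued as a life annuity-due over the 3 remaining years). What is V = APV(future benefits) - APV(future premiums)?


v = 1/(1+i) = 0.934579
APV(future benefits) per unit = sum_{k=0}^{2} k_p_x * q * v^(k+1) = 0.025993
APV(future benefits) = 235741 * 0.025993 = 6127.7038
Life annuity-due factor ä_{x:3} = sum_{k=0}^{2} k_p_x * v^k = 2.781291
APV(future premiums) = 1313 * 2.781291 = 3651.835
V = 6127.7038 - 3651.835
= 2475.8688


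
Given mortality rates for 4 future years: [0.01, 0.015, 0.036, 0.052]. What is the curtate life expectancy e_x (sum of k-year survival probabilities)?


e_x = sum_{k=1}^{n} k_p_x
k_p_x values:
  1_p_x = 0.99
  2_p_x = 0.97515
  3_p_x = 0.940045
  4_p_x = 0.891162
e_x = 3.7964


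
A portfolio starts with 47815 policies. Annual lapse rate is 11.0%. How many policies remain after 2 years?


remaining = initial * (1 - lapse)^years
= 47815 * (1 - 0.11)^2
= 47815 * 0.7921
= 37874.2615


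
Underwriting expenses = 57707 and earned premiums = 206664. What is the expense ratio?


Expense ratio = expenses / premiums
= 57707 / 206664
= 0.2792


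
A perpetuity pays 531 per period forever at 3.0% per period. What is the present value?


PV = PMT / i
= 531 / 0.03
= 17700.0


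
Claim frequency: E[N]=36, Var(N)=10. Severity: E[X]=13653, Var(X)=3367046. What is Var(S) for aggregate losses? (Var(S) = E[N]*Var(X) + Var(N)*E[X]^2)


Var(S) = E[N]*Var(X) + Var(N)*E[X]^2
= 36*3367046 + 10*13653^2
= 121213656 + 1864044090
= 1.9853e+09


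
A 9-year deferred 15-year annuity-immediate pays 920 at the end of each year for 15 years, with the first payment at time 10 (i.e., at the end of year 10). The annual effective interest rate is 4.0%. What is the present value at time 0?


PV at time 9 of the 15-year annuity-immediate:
a_n = 920 * (1-(1+0.04)^(-15))/0.04 = 10228.9164
Discount back 9 years to time 0:
PV = 10228.9164 * (1+0.04)^(-9)
= 10228.9164 * 0.702587
= 7186.701


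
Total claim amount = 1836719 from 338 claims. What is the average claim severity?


severity = total / number
= 1836719 / 338
= 5434.0799


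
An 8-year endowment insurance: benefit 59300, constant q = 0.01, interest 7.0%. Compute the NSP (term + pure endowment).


Term component = 3431.6479
Pure endowment = 8_p_x * v^8 * benefit = 0.922745 * 0.582009 * 59300 = 31846.8167
NSP = 35278.4646


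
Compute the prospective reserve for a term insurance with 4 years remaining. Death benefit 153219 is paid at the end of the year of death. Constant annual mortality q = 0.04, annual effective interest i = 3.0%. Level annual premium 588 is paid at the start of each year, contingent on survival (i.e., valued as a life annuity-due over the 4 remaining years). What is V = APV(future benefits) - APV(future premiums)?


v = 1/(1+i) = 0.970874
APV(future benefits) per unit = sum_{k=0}^{3} k_p_x * q * v^(k+1) = 0.140209
APV(future benefits) = 153219 * 0.140209 = 21482.7556
Life annuity-due factor ä_{x:4} = sum_{k=0}^{3} k_p_x * v^k = 3.610394
APV(future premiums) = 588 * 3.610394 = 2122.9117
V = 21482.7556 - 2122.9117
= 19359.844


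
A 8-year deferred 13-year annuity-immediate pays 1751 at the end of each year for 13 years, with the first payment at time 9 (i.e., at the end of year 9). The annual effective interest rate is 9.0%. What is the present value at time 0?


PV at time 8 of the 13-year annuity-immediate:
a_n = 1751 * (1-(1+0.09)^(-13))/0.09 = 13109.5688
Discount back 8 years to time 0:
PV = 13109.5688 * (1+0.09)^(-8)
= 13109.5688 * 0.501866
= 6579.2505


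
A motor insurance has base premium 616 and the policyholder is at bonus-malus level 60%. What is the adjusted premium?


adjusted = base * BM_level / 100
= 616 * 60 / 100
= 616 * 0.6
= 369.6


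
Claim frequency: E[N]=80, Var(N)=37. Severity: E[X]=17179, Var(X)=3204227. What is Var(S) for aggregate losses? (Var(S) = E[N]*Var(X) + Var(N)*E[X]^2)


Var(S) = E[N]*Var(X) + Var(N)*E[X]^2
= 80*3204227 + 37*17179^2
= 256338160 + 10919367517
= 1.1176e+10


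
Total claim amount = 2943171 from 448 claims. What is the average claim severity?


severity = total / number
= 2943171 / 448
= 6569.5781


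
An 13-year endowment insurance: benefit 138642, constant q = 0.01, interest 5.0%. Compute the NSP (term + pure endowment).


Term component = 12353.7385
Pure endowment = 13_p_x * v^13 * benefit = 0.877521 * 0.530321 * 138642 = 64519.5689
NSP = 76873.3074


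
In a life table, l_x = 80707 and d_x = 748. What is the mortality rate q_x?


q_x = d_x / l_x
= 748 / 80707
= 0.0093


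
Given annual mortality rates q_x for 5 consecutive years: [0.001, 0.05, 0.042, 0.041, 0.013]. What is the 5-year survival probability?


p_k = 1 - q_k for each year
Survival = product of (1 - q_k)
= 0.999 * 0.95 * 0.958 * 0.959 * 0.987
= 0.8606


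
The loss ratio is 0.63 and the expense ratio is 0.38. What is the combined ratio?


Combined ratio = loss ratio + expense ratio
= 0.63 + 0.38
= 1.01


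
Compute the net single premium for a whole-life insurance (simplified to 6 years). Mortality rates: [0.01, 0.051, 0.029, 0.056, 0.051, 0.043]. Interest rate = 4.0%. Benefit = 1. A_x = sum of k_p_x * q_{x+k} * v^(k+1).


v = 0.961538
Year 0: k_p_x=1.0, q=0.01, term=0.009615
Year 1: k_p_x=0.99, q=0.051, term=0.046681
Year 2: k_p_x=0.93951, q=0.029, term=0.024221
Year 3: k_p_x=0.912264, q=0.056, term=0.043669
Year 4: k_p_x=0.861177, q=0.051, term=0.036099
Year 5: k_p_x=0.817257, q=0.043, term=0.027773
A_x = 0.1881


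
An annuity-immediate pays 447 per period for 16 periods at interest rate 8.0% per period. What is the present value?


PV = PMT * (1 - (1+i)^(-n)) / i
= 447 * (1 - (1+0.08)^(-16)) / 0.08
= 447 * (1 - 0.29189) / 0.08
= 447 * 8.851369
= 3956.562


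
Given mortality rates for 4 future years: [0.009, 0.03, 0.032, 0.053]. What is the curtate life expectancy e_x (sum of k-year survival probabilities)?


e_x = sum_{k=1}^{n} k_p_x
k_p_x values:
  1_p_x = 0.991
  2_p_x = 0.96127
  3_p_x = 0.930509
  4_p_x = 0.881192
e_x = 3.764


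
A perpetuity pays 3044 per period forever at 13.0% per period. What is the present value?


PV = PMT / i
= 3044 / 0.13
= 23415.3846


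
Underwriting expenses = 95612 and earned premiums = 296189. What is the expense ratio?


Expense ratio = expenses / premiums
= 95612 / 296189
= 0.3228


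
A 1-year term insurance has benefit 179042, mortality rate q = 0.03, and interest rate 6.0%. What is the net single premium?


NSP = benefit * q * v
v = 1/(1+i) = 0.943396
NSP = 179042 * 0.03 * 0.943396
= 5067.2264


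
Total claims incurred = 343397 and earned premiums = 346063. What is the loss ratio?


Loss ratio = claims / premiums
= 343397 / 346063
= 0.9923


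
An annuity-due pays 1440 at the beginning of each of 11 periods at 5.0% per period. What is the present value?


PV_due = PMT * (1-(1+i)^(-n))/i * (1+i)
PV_immediate = 11961.2365
PV_due = 11961.2365 * 1.05
= 12559.2983


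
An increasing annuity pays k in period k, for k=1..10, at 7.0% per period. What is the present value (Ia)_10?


(Ia)_n = sum_{k=1}^{n} k * v^k, v = 1/(1+i)
v = 0.934579
Sum computed term by term:
(Ia)_10 = 34.7391


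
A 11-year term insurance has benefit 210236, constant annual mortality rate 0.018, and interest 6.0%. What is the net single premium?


NSP = benefit * sum_{k=0}^{n-1} k_p_x * q * v^(k+1)
With constant q=0.018, v=0.943396
Sum = 0.13122
NSP = 210236 * 0.13122
= 27587.0792


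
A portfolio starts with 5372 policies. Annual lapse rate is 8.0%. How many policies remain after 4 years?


remaining = initial * (1 - lapse)^years
= 5372 * (1 - 0.08)^4
= 5372 * 0.716393
= 3848.463


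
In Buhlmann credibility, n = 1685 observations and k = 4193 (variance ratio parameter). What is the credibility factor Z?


Z = n / (n + k)
= 1685 / (1685 + 4193)
= 1685 / 5878
= 0.2867


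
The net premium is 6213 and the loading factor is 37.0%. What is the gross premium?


Gross = net * (1 + loading)
= 6213 * (1 + 0.37)
= 6213 * 1.37
= 8511.81


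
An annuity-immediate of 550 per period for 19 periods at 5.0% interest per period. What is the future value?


FV = PMT * ((1+i)^n - 1) / i
= 550 * ((1.05)^19 - 1) / 0.05
= 550 * (2.52695 - 1) / 0.05
= 16796.4521


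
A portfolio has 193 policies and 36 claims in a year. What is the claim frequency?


frequency = claims / policies
= 36 / 193
= 0.1865


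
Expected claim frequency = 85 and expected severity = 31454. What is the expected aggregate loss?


E[S] = E[N] * E[X]
= 85 * 31454
= 2.6736e+06


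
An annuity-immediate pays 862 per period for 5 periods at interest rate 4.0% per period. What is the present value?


PV = PMT * (1 - (1+i)^(-n)) / i
= 862 * (1 - (1+0.04)^(-5)) / 0.04
= 862 * (1 - 0.821927) / 0.04
= 862 * 4.451822
= 3837.4708


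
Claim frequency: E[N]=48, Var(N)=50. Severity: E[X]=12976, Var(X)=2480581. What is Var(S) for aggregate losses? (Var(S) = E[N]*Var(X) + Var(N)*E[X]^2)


Var(S) = E[N]*Var(X) + Var(N)*E[X]^2
= 48*2480581 + 50*12976^2
= 119067888 + 8418828800
= 8.5379e+09


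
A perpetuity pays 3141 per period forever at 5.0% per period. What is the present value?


PV = PMT / i
= 3141 / 0.05
= 62820.0


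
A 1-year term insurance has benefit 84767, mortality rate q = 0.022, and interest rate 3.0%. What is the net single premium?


NSP = benefit * q * v
v = 1/(1+i) = 0.970874
NSP = 84767 * 0.022 * 0.970874
= 1810.5573


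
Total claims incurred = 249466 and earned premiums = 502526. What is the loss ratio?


Loss ratio = claims / premiums
= 249466 / 502526
= 0.4964


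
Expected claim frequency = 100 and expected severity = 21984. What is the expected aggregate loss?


E[S] = E[N] * E[X]
= 100 * 21984
= 2.1984e+06


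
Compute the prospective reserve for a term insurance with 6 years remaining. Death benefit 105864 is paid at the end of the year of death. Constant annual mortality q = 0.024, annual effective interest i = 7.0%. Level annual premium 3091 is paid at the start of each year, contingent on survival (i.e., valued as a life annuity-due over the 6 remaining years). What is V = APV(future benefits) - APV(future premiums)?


v = 1/(1+i) = 0.934579
APV(future benefits) per unit = sum_{k=0}^{5} k_p_x * q * v^(k+1) = 0.108264
APV(future benefits) = 105864 * 0.108264 = 11461.2819
Life annuity-due factor ä_{x:6} = sum_{k=0}^{5} k_p_x * v^k = 4.826779
APV(future premiums) = 3091 * 4.826779 = 14919.5744
V = 11461.2819 - 14919.5744
= -3458.2925


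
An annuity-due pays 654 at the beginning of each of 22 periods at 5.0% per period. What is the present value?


PV_due = PMT * (1-(1+i)^(-n))/i * (1+i)
PV_immediate = 8608.6037
PV_due = 8608.6037 * 1.05
= 9039.0339


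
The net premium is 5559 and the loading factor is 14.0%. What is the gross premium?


Gross = net * (1 + loading)
= 5559 * (1 + 0.14)
= 5559 * 1.14
= 6337.26


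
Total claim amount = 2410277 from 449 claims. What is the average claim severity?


severity = total / number
= 2410277 / 449
= 5368.1002


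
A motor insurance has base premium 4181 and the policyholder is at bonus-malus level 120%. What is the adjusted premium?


adjusted = base * BM_level / 100
= 4181 * 120 / 100
= 4181 * 1.2
= 5017.2


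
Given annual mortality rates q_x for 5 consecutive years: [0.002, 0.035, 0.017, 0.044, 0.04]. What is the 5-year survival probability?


p_k = 1 - q_k for each year
Survival = product of (1 - q_k)
= 0.998 * 0.965 * 0.983 * 0.956 * 0.96
= 0.8688


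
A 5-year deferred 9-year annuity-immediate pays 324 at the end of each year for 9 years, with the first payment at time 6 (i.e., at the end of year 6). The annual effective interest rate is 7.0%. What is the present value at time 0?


PV at time 5 of the 9-year annuity-immediate:
a_n = 324 * (1-(1+0.07)^(-9))/0.07 = 2110.9352
Discount back 5 years to time 0:
PV = 2110.9352 * (1+0.07)^(-5)
= 2110.9352 * 0.712986
= 1505.0677


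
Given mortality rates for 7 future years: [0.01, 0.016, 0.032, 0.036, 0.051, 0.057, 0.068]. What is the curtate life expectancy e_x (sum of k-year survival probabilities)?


e_x = sum_{k=1}^{n} k_p_x
k_p_x values:
  1_p_x = 0.99
  2_p_x = 0.97416
  3_p_x = 0.942987
  4_p_x = 0.909039
  5_p_x = 0.862678
  6_p_x = 0.813506
  7_p_x = 0.758187
e_x = 6.2506


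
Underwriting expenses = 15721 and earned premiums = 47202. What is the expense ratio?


Expense ratio = expenses / premiums
= 15721 / 47202
= 0.3331


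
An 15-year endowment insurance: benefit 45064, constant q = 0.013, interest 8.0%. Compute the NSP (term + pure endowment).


Term component = 4667.378
Pure endowment = 15_p_x * v^15 * benefit = 0.821783 * 0.315242 * 45064 = 11674.2959
NSP = 16341.6739


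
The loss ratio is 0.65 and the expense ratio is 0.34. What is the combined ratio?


Combined ratio = loss ratio + expense ratio
= 0.65 + 0.34
= 0.99


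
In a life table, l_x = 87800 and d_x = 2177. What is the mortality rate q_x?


q_x = d_x / l_x
= 2177 / 87800
= 0.0248


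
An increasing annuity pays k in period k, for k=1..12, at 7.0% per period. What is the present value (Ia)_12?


(Ia)_n = sum_{k=1}^{n} k * v^k, v = 1/(1+i)
v = 0.934579
Sum computed term by term:
(Ia)_12 = 45.2933


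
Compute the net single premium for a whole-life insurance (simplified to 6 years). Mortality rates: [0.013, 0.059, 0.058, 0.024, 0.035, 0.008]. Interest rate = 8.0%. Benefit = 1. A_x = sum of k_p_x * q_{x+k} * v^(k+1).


v = 0.925926
Year 0: k_p_x=1.0, q=0.013, term=0.012037
Year 1: k_p_x=0.987, q=0.059, term=0.049925
Year 2: k_p_x=0.928767, q=0.058, term=0.042763
Year 3: k_p_x=0.874899, q=0.024, term=0.015434
Year 4: k_p_x=0.853901, q=0.035, term=0.02034
Year 5: k_p_x=0.824014, q=0.008, term=0.004154
A_x = 0.1447


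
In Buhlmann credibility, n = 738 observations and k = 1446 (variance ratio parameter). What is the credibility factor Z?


Z = n / (n + k)
= 738 / (738 + 1446)
= 738 / 2184
= 0.3379


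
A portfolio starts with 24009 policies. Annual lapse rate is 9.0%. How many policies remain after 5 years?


remaining = initial * (1 - lapse)^years
= 24009 * (1 - 0.09)^5
= 24009 * 0.624032
= 14982.3878


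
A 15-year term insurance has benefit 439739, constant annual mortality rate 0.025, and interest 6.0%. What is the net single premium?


NSP = benefit * sum_{k=0}^{n-1} k_p_x * q * v^(k+1)
With constant q=0.025, v=0.943396
Sum = 0.210171
NSP = 439739 * 0.210171
= 92420.4716


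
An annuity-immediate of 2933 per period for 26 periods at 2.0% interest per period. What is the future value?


FV = PMT * ((1+i)^n - 1) / i
= 2933 * ((1.02)^26 - 1) / 0.02
= 2933 * (1.673418 - 1) / 0.02
= 98756.7665


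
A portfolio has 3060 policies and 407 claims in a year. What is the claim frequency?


frequency = claims / policies
= 407 / 3060
= 0.133


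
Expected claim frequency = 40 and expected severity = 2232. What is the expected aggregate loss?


E[S] = E[N] * E[X]
= 40 * 2232
= 89280


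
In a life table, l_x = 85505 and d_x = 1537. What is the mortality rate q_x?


q_x = d_x / l_x
= 1537 / 85505
= 0.018


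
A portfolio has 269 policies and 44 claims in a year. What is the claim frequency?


frequency = claims / policies
= 44 / 269
= 0.1636


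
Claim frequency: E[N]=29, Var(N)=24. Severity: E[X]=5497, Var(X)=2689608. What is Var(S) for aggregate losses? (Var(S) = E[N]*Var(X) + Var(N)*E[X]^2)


Var(S) = E[N]*Var(X) + Var(N)*E[X]^2
= 29*2689608 + 24*5497^2
= 77998632 + 725208216
= 8.0321e+08


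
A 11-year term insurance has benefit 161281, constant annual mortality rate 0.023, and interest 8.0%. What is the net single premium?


NSP = benefit * sum_{k=0}^{n-1} k_p_x * q * v^(k+1)
With constant q=0.023, v=0.925926
Sum = 0.149158
NSP = 161281 * 0.149158
= 24056.3647


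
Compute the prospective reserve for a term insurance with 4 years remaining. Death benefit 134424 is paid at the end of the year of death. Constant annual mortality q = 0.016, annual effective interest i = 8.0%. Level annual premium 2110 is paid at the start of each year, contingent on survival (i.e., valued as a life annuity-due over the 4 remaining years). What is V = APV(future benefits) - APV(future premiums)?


v = 1/(1+i) = 0.925926
APV(future benefits) per unit = sum_{k=0}^{3} k_p_x * q * v^(k+1) = 0.051816
APV(future benefits) = 134424 * 0.051816 = 6965.2926
Life annuity-due factor ä_{x:4} = sum_{k=0}^{3} k_p_x * v^k = 3.497569
APV(future premiums) = 2110 * 3.497569 = 7379.8712
V = 6965.2926 - 7379.8712
= -414.5785


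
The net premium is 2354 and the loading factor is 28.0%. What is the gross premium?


Gross = net * (1 + loading)
= 2354 * (1 + 0.28)
= 2354 * 1.28
= 3013.12


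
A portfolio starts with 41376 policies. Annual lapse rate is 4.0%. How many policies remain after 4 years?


remaining = initial * (1 - lapse)^years
= 41376 * (1 - 0.04)^4
= 41376 * 0.849347
= 35142.5633


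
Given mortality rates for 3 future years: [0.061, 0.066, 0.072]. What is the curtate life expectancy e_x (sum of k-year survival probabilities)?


e_x = sum_{k=1}^{n} k_p_x
k_p_x values:
  1_p_x = 0.939
  2_p_x = 0.877026
  3_p_x = 0.81388
e_x = 2.6299


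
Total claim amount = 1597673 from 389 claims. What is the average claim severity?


severity = total / number
= 1597673 / 389
= 4107.1285


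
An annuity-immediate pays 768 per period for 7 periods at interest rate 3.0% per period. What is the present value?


PV = PMT * (1 - (1+i)^(-n)) / i
= 768 * (1 - (1+0.03)^(-7)) / 0.03
= 768 * (1 - 0.813092) / 0.03
= 768 * 6.230283
= 4784.8573


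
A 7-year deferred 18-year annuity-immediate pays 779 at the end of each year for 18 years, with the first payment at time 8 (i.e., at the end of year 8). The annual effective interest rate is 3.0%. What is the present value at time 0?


PV at time 7 of the 18-year annuity-immediate:
a_n = 779 * (1-(1+0.03)^(-18))/0.03 = 10713.9867
Discount back 7 years to time 0:
PV = 10713.9867 * (1+0.03)^(-7)
= 10713.9867 * 0.813092
= 8711.4516


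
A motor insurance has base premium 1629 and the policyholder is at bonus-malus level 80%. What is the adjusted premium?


adjusted = base * BM_level / 100
= 1629 * 80 / 100
= 1629 * 0.8
= 1303.2


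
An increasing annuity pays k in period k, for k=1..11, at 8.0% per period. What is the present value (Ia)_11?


(Ia)_n = sum_{k=1}^{n} k * v^k, v = 1/(1+i)
v = 0.925926
Sum computed term by term:
(Ia)_11 = 37.4046


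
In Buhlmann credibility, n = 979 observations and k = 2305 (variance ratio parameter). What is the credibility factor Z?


Z = n / (n + k)
= 979 / (979 + 2305)
= 979 / 3284
= 0.2981


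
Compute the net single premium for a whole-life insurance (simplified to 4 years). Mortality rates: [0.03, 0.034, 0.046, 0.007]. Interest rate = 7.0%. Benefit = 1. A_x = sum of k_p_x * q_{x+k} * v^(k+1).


v = 0.934579
Year 0: k_p_x=1.0, q=0.03, term=0.028037
Year 1: k_p_x=0.97, q=0.034, term=0.028806
Year 2: k_p_x=0.93702, q=0.046, term=0.035185
Year 3: k_p_x=0.893917, q=0.007, term=0.004774
A_x = 0.0968


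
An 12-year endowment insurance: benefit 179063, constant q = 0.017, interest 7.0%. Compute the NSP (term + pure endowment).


Term component = 22342.7619
Pure endowment = 12_p_x * v^12 * benefit = 0.814033 * 0.444012 * 179063 = 64720.6303
NSP = 87063.3922


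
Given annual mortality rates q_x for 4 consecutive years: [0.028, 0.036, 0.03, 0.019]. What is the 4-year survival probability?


p_k = 1 - q_k for each year
Survival = product of (1 - q_k)
= 0.972 * 0.964 * 0.97 * 0.981
= 0.8916


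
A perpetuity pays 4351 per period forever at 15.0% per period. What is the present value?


PV = PMT / i
= 4351 / 0.15
= 29006.6667


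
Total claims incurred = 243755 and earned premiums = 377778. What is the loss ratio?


Loss ratio = claims / premiums
= 243755 / 377778
= 0.6452


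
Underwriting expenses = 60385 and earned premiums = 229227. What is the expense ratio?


Expense ratio = expenses / premiums
= 60385 / 229227
= 0.2634


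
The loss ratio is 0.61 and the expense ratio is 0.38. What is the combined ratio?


Combined ratio = loss ratio + expense ratio
= 0.61 + 0.38
= 0.99


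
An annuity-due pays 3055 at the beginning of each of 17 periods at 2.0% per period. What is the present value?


PV_due = PMT * (1-(1+i)^(-n))/i * (1+i)
PV_immediate = 43661.6686
PV_due = 43661.6686 * 1.02
= 44534.902


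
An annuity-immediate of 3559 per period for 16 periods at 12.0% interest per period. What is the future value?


FV = PMT * ((1+i)^n - 1) / i
= 3559 * ((1.12)^16 - 1) / 0.12
= 3559 * (6.130394 - 1) / 0.12
= 152158.925


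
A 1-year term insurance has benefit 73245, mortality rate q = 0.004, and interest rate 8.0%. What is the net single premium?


NSP = benefit * q * v
v = 1/(1+i) = 0.925926
NSP = 73245 * 0.004 * 0.925926
= 271.2778


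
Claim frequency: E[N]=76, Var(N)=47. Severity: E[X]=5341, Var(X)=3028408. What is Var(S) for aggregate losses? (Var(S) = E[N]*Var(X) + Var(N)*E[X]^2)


Var(S) = E[N]*Var(X) + Var(N)*E[X]^2
= 76*3028408 + 47*5341^2
= 230159008 + 1340735207
= 1.5709e+09


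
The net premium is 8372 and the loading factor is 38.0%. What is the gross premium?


Gross = net * (1 + loading)
= 8372 * (1 + 0.38)
= 8372 * 1.38
= 11553.36


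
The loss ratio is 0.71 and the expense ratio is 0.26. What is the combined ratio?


Combined ratio = loss ratio + expense ratio
= 0.71 + 0.26
= 0.97


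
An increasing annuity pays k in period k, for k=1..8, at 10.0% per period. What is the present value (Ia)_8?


(Ia)_n = sum_{k=1}^{n} k * v^k, v = 1/(1+i)
v = 0.909091
Sum computed term by term:
(Ia)_8 = 21.3636


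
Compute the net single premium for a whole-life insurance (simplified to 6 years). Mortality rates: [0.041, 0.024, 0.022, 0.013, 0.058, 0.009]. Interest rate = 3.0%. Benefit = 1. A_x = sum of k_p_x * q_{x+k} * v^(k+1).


v = 0.970874
Year 0: k_p_x=1.0, q=0.041, term=0.039806
Year 1: k_p_x=0.959, q=0.024, term=0.021695
Year 2: k_p_x=0.935984, q=0.022, term=0.018844
Year 3: k_p_x=0.915392, q=0.013, term=0.010573
Year 4: k_p_x=0.903492, q=0.058, term=0.045203
Year 5: k_p_x=0.85109, q=0.009, term=0.006415
A_x = 0.1425


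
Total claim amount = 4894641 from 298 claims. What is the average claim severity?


severity = total / number
= 4894641 / 298
= 16424.9698


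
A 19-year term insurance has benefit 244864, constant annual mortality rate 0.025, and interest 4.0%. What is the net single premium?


NSP = benefit * sum_{k=0}^{n-1} k_p_x * q * v^(k+1)
With constant q=0.025, v=0.961538
Sum = 0.271771
NSP = 244864 * 0.271771
= 66546.8736


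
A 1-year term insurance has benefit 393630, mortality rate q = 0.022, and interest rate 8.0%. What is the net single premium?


NSP = benefit * q * v
v = 1/(1+i) = 0.925926
NSP = 393630 * 0.022 * 0.925926
= 8018.3889


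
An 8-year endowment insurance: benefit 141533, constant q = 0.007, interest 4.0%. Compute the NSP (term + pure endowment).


Term component = 6518.5853
Pure endowment = 8_p_x * v^8 * benefit = 0.945353 * 0.73069 * 141533 = 97765.356
NSP = 104283.9412


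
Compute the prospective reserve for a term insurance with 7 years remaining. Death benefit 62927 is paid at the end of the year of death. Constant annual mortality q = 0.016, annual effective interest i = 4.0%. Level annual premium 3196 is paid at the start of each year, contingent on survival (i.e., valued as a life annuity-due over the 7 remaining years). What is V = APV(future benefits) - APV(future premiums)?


v = 1/(1+i) = 0.961538
APV(future benefits) per unit = sum_{k=0}^{6} k_p_x * q * v^(k+1) = 0.091776
APV(future benefits) = 62927 * 0.091776 = 5775.1682
Life annuity-due factor ä_{x:7} = sum_{k=0}^{6} k_p_x * v^k = 5.965419
APV(future premiums) = 3196 * 5.965419 = 19065.4797
V = 5775.1682 - 19065.4797
= -13290.3115


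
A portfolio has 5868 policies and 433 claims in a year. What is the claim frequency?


frequency = claims / policies
= 433 / 5868
= 0.0738


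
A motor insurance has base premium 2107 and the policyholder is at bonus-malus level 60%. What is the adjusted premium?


adjusted = base * BM_level / 100
= 2107 * 60 / 100
= 2107 * 0.6
= 1264.2


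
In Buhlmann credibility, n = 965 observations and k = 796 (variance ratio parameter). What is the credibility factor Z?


Z = n / (n + k)
= 965 / (965 + 796)
= 965 / 1761
= 0.548


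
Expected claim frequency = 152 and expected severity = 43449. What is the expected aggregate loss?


E[S] = E[N] * E[X]
= 152 * 43449
= 6.6042e+06


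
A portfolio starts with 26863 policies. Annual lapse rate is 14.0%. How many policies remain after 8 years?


remaining = initial * (1 - lapse)^years
= 26863 * (1 - 0.14)^8
= 26863 * 0.299218
= 8037.8912


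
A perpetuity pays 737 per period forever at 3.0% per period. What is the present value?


PV = PMT / i
= 737 / 0.03
= 24566.6667


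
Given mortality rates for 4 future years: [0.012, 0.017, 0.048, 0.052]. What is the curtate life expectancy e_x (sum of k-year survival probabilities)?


e_x = sum_{k=1}^{n} k_p_x
k_p_x values:
  1_p_x = 0.988
  2_p_x = 0.971204
  3_p_x = 0.924586
  4_p_x = 0.876508
e_x = 3.7603


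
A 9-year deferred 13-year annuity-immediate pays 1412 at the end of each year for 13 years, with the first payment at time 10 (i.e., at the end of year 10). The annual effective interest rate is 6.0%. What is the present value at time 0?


PV at time 9 of the 13-year annuity-immediate:
a_n = 1412 * (1-(1+0.06)^(-13))/0.06 = 12499.9883
Discount back 9 years to time 0:
PV = 12499.9883 * (1+0.06)^(-9)
= 12499.9883 * 0.591898
= 7398.7239


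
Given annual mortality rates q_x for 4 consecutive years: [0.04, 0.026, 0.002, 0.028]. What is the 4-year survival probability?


p_k = 1 - q_k for each year
Survival = product of (1 - q_k)
= 0.96 * 0.974 * 0.998 * 0.972
= 0.907


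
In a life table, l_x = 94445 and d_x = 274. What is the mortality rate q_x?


q_x = d_x / l_x
= 274 / 94445
= 0.0029


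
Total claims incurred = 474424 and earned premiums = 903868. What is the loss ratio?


Loss ratio = claims / premiums
= 474424 / 903868
= 0.5249


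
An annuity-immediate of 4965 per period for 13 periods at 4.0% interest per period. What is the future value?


FV = PMT * ((1+i)^n - 1) / i
= 4965 * ((1.04)^13 - 1) / 0.04
= 4965 * (1.665074 - 1) / 0.04
= 82552.2491


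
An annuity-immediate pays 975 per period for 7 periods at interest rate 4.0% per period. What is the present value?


PV = PMT * (1 - (1+i)^(-n)) / i
= 975 * (1 - (1+0.04)^(-7)) / 0.04
= 975 * (1 - 0.759918) / 0.04
= 975 * 6.002055
= 5852.0033


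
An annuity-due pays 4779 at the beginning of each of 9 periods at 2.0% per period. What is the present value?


PV_due = PMT * (1-(1+i)^(-n))/i * (1+i)
PV_immediate = 39007.3292
PV_due = 39007.3292 * 1.02
= 39787.4758


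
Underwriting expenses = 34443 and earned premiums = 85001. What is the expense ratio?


Expense ratio = expenses / premiums
= 34443 / 85001
= 0.4052


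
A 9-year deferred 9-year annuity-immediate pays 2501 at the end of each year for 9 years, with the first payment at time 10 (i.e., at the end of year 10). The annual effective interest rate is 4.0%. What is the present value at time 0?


PV at time 9 of the 9-year annuity-immediate:
a_n = 2501 * (1-(1+0.04)^(-9))/0.04 = 18595.7644
Discount back 9 years to time 0:
PV = 18595.7644 * (1+0.04)^(-9)
= 18595.7644 * 0.702587
= 13065.1374


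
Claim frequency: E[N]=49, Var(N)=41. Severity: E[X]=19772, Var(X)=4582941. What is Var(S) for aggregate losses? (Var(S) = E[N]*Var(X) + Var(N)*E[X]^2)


Var(S) = E[N]*Var(X) + Var(N)*E[X]^2
= 49*4582941 + 41*19772^2
= 224564109 + 16028211344
= 1.6253e+10


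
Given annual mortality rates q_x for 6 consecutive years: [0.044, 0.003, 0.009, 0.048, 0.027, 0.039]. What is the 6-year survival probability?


p_k = 1 - q_k for each year
Survival = product of (1 - q_k)
= 0.956 * 0.997 * 0.991 * 0.952 * 0.973 * 0.961
= 0.8408


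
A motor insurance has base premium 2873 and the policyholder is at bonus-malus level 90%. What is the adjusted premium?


adjusted = base * BM_level / 100
= 2873 * 90 / 100
= 2873 * 0.9
= 2585.7


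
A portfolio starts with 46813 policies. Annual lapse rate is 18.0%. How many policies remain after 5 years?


remaining = initial * (1 - lapse)^years
= 46813 * (1 - 0.18)^5
= 46813 * 0.37074
= 17355.4443


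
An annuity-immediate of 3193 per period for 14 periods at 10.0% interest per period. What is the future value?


FV = PMT * ((1+i)^n - 1) / i
= 3193 * ((1.1)^14 - 1) / 0.1
= 3193 * (3.797498 - 1) / 0.1
= 89324.1219


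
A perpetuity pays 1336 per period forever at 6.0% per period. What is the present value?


PV = PMT / i
= 1336 / 0.06
= 22266.6667


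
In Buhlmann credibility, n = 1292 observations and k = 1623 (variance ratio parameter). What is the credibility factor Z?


Z = n / (n + k)
= 1292 / (1292 + 1623)
= 1292 / 2915
= 0.4432


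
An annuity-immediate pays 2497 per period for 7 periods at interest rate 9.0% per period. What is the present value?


PV = PMT * (1 - (1+i)^(-n)) / i
= 2497 * (1 - (1+0.09)^(-7)) / 0.09
= 2497 * (1 - 0.547034) / 0.09
= 2497 * 5.032953
= 12567.2832


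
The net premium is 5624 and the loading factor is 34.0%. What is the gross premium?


Gross = net * (1 + loading)
= 5624 * (1 + 0.34)
= 5624 * 1.34
= 7536.16


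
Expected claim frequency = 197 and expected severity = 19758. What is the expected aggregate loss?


E[S] = E[N] * E[X]
= 197 * 19758
= 3.8923e+06


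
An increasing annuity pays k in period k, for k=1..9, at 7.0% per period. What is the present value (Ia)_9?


(Ia)_n = sum_{k=1}^{n} k * v^k, v = 1/(1+i)
v = 0.934579
Sum computed term by term:
(Ia)_9 = 29.6556


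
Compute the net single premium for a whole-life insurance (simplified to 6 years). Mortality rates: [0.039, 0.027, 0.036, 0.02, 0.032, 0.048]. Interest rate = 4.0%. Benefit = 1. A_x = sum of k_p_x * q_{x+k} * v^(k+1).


v = 0.961538
Year 0: k_p_x=1.0, q=0.039, term=0.0375
Year 1: k_p_x=0.961, q=0.027, term=0.023989
Year 2: k_p_x=0.935053, q=0.036, term=0.029925
Year 3: k_p_x=0.901391, q=0.02, term=0.01541
Year 4: k_p_x=0.883363, q=0.032, term=0.023234
Year 5: k_p_x=0.855096, q=0.048, term=0.032438
A_x = 0.1625


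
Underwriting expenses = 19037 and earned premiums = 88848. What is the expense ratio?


Expense ratio = expenses / premiums
= 19037 / 88848
= 0.2143


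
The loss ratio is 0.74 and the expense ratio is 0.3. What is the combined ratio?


Combined ratio = loss ratio + expense ratio
= 0.74 + 0.3
= 1.04


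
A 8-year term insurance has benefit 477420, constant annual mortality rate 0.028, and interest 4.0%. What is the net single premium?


NSP = benefit * sum_{k=0}^{n-1} k_p_x * q * v^(k+1)
With constant q=0.028, v=0.961538
Sum = 0.17204
NSP = 477420 * 0.17204
= 82135.4082


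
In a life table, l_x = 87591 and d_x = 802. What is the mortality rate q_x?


q_x = d_x / l_x
= 802 / 87591
= 0.0092


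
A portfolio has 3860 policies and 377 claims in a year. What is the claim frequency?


frequency = claims / policies
= 377 / 3860
= 0.0977


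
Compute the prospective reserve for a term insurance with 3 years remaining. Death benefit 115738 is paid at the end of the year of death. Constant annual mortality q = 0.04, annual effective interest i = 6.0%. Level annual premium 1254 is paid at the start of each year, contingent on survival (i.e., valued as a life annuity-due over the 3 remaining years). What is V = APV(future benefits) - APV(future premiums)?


v = 1/(1+i) = 0.943396
APV(future benefits) per unit = sum_{k=0}^{2} k_p_x * q * v^(k+1) = 0.102863
APV(future benefits) = 115738 * 0.102863 = 11905.2085
Life annuity-due factor ä_{x:3} = sum_{k=0}^{2} k_p_x * v^k = 2.725881
APV(future premiums) = 1254 * 2.725881 = 3418.2549
V = 11905.2085 - 3418.2549
= 8486.9536


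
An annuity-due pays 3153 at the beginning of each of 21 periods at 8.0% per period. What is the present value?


PV_due = PMT * (1-(1+i)^(-n))/i * (1+i)
PV_immediate = 31582.9803
PV_due = 31582.9803 * 1.08
= 34109.6188


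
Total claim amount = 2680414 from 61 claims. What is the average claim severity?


severity = total / number
= 2680414 / 61
= 43941.2131


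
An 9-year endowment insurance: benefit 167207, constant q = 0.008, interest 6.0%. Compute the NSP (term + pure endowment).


Term component = 8839.932
Pure endowment = 9_p_x * v^9 * benefit = 0.930262 * 0.591898 * 167207 = 92067.5777
NSP = 100907.5097


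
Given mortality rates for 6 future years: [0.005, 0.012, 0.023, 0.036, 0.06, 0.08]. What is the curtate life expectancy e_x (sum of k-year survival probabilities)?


e_x = sum_{k=1}^{n} k_p_x
k_p_x values:
  1_p_x = 0.995
  2_p_x = 0.98306
  3_p_x = 0.96045
  4_p_x = 0.925873
  5_p_x = 0.870321
  6_p_x = 0.800695
e_x = 5.5354


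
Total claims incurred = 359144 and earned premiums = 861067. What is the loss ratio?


Loss ratio = claims / premiums
= 359144 / 861067
= 0.4171


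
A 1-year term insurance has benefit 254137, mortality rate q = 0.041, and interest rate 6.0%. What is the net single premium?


NSP = benefit * q * v
v = 1/(1+i) = 0.943396
NSP = 254137 * 0.041 * 0.943396
= 9829.8274


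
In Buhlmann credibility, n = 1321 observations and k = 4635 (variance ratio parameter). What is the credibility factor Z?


Z = n / (n + k)
= 1321 / (1321 + 4635)
= 1321 / 5956
= 0.2218


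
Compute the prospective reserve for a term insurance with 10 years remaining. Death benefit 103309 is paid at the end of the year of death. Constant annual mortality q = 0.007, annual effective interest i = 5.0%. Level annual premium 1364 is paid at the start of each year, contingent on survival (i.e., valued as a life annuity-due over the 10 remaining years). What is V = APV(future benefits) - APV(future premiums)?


v = 1/(1+i) = 0.952381
APV(future benefits) per unit = sum_{k=0}^{9} k_p_x * q * v^(k+1) = 0.052528
APV(future benefits) = 103309 * 0.052528 = 5426.6654
Life annuity-due factor ä_{x:10} = sum_{k=0}^{9} k_p_x * v^k = 7.879273
APV(future premiums) = 1364 * 7.879273 = 10747.3282
V = 5426.6654 - 10747.3282
= -5320.6629


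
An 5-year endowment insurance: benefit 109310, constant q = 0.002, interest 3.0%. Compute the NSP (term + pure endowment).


Term component = 997.3367
Pure endowment = 5_p_x * v^5 * benefit = 0.99004 * 0.862609 * 109310 = 93352.6127
NSP = 94349.9494


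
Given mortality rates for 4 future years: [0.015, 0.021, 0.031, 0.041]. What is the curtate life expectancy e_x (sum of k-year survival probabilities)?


e_x = sum_{k=1}^{n} k_p_x
k_p_x values:
  1_p_x = 0.985
  2_p_x = 0.964315
  3_p_x = 0.934421
  4_p_x = 0.89611
e_x = 3.7798


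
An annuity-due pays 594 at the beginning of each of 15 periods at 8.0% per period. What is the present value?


PV_due = PMT * (1-(1+i)^(-n))/i * (1+i)
PV_immediate = 5084.3303
PV_due = 5084.3303 * 1.08
= 5491.0768
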